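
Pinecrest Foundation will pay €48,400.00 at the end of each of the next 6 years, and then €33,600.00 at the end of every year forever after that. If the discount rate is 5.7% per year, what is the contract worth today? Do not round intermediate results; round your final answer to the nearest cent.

PV of 6-year annuity: €48,400.00 × [1 − (1+0.057)^−6] / 0.057 = 240258.40658
Perpetuity value at year 6: €33,600.00 / 0.057 = 589473.68421
PV of perpetuity: 589473.68421 / (1+0.057)^6 = 422682.72427
Total PV = 240258.40658 + 422682.72427 = 662941.13085

€662941.13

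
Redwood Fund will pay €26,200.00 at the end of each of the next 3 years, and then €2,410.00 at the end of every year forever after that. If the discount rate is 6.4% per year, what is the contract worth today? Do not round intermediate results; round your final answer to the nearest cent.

PV of 3-year annuity: €26,200.00 × [1 − (1+0.064)^−3] / 0.064 = 69517.83254
Perpetuity value at year 3: €2,410.00 / 0.064 = 37656.25000
PV of perpetuity: 37656.25000 / (1+0.064)^3 = 31261.67075
Total PV = 69517.83254 + 31261.67075 = 100779.50329

€100779.50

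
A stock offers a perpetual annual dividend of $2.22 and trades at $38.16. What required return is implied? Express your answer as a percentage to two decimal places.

5.82%

P = C/r ⇒ r = C/P = $2.22/$38.16 = 0.058176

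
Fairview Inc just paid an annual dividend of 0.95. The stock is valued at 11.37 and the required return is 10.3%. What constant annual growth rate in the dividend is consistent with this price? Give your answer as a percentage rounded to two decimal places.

P = D₀(1+g)/(r−g) ⇒ P(r−g) = D₀(1+g) ⇒ g(P+D₀) = P·r − D₀
g = (P·r − D₀)/(P + D₀) = (11.37×0.103 − 0.95) / (11.37 + 0.95) = 0.017947

1.79%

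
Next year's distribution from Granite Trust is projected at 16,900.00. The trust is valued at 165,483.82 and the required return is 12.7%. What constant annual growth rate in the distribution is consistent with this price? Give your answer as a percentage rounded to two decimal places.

P = D₁/(r−g) ⇒ g = r − D₁/P = 0.127 − 16,900.00/165,483.82 = 0.024875

2.49%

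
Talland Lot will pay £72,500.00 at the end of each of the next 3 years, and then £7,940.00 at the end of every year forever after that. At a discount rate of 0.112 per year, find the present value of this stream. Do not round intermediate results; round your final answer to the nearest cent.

£228111.91

PV of 3-year annuity: £72,500.00 × [1 − (1+0.112)^−3] / 0.112 = 176554.85104
Perpetuity value at year 3: £7,940.00 / 0.112 = 70892.85714
PV of perpetuity: 70892.85714 / (1+0.112)^3 = 51557.05690
Total PV = 176554.85104 + 51557.05690 = 228111.90795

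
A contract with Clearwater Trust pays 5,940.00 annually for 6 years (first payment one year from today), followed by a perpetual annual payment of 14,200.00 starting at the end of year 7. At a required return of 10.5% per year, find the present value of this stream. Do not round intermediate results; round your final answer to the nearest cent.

99784.69

PV of 6-year annuity: 5,940.00 × [1 − (1+0.105)^−6] / 0.105 = 25495.54556
Perpetuity value at year 6: 14,200.00 / 0.105 = 135238.09524
PV of perpetuity: 135238.09524 / (1+0.105)^6 = 74289.14793
Total PV = 25495.54556 + 74289.14793 = 99784.69350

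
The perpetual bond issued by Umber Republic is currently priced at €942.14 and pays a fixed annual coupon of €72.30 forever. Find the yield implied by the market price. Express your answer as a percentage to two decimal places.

7.67%

P = C/r ⇒ r = C/P = €72.30/€942.14 = 0.076740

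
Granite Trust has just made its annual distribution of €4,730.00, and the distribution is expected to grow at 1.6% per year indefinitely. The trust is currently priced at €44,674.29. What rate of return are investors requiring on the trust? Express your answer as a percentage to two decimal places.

D₁ = €4,730.00 × 1.016 = €4,805.6800
P = D₁/(r − g) ⇒ r = D₁/P + g = €4,805.6800/€44,674.29 + 0.016 = 0.107571 + 0.016 = 0.123571

12.36%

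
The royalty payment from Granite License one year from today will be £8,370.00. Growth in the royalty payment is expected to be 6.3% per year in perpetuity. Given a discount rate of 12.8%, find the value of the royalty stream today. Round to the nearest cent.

Growing perpetuity: P = D₁ / (r − g) = £8,370.0000 / (0.128 − 0.063) = £128,769.23

£128769.23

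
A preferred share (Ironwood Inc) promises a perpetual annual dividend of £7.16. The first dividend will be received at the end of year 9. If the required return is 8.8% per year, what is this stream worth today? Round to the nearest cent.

Value at end of year 8: C / r = £7.16 / 0.088 = £81.3636
Discount to today: PV = £81.3636 / (1 + 0.088)^8 = £81.3636 / 1.963501 = £41.44

£41.44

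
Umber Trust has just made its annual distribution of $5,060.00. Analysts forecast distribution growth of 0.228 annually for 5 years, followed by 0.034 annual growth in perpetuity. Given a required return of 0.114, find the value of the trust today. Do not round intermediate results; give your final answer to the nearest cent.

$140661.98

D_1 = 6213.68000
D_2 = 7630.39904
D_3 = 9370.13002
D_4 = 11506.51967
D_5 = 14130.00615
Terminal value at year 5: TV = D_5×(1+g_2)/(r−g_2) = 14610.42636/0.08 = 182630.32949
P_0 = D_1/(1+r)^1 + D_2/(1+r)^2 + D_3/(1+r)^3 + D_4/(1+r)^4 + D_5/(1+r)^5 + TV/(1+r)^5
    = 5577.80969 + 6148.60889 + 6777.82021 + 7471.42121 + 8236.00111 + 106450.31440 = 140661.97552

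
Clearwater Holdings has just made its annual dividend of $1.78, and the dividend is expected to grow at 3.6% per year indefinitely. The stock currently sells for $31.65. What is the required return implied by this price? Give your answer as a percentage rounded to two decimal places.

D₁ = $1.78 × 1.036 = $1.8441
P = D₁/(r − g) ⇒ r = D₁/P + g = $1.8441/$31.65 + 0.036 = 0.058265 + 0.036 = 0.094265

9.43%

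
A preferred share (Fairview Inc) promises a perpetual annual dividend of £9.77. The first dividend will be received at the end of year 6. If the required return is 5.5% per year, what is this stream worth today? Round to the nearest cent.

Value at end of year 5: C / r = £9.77 / 0.055 = £177.6364
Discount to today: PV = £177.6364 / (1 + 0.055)^5 = £177.6364 / 1.306960 = £135.92

£135.92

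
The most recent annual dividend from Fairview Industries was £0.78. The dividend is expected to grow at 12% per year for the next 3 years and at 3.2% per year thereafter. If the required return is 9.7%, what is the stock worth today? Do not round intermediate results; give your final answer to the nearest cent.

D_1 = 0.87360
D_2 = 0.97843
D_3 = 1.09584
Terminal value at year 3: TV = D_3×(1+g_2)/(r−g_2) = 1.13091/0.065 = 17.39863
P_0 = D_1/(1+r)^1 + D_2/(1+r)^2 + D_3/(1+r)^3 + TV/(1+r)^3
    = 0.79635 + 0.81305 + 0.83010 + 13.17938 = 15.61889

£15.62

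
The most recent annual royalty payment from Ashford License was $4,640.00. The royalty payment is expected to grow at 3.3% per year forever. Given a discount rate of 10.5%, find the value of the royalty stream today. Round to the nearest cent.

$66571.11

D₁ = D₀ × (1 + g) = $4,640.00 × 1.033 = $4,793.1200
Growing perpetuity: P = D₁ / (r − g) = $4,793.1200 / (0.105 − 0.033) = $66,571.11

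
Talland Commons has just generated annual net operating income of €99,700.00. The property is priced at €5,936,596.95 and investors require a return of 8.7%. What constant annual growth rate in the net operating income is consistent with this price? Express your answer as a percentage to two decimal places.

P = D₀(1+g)/(r−g) ⇒ P(r−g) = D₀(1+g) ⇒ g(P+D₀) = P·r − D₀
g = (P·r − D₀)/(P + D₀) = (€5,936,596.95×0.087 − €99,700.00) / (€5,936,596.95 + €99,700.00) = 0.069046

6.90%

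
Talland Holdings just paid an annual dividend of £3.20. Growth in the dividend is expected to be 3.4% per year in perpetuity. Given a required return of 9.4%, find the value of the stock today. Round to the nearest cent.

D₁ = D₀ × (1 + g) = £3.20 × 1.034 = £3.3088
Growing perpetuity: P = D₁ / (r − g) = £3.3088 / (0.094 − 0.034) = £55.15

£55.15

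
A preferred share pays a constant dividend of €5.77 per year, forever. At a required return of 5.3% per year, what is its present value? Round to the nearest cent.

Level perpetuity: PV = C / r = €5.77 / 0.053 = €108.87

€108.87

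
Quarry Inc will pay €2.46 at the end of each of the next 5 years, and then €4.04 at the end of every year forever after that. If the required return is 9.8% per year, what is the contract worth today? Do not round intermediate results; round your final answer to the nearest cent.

€35.20

PV of 5-year annuity: €2.46 × [1 − (1+0.098)^−5] / 0.098 = 9.37318
Perpetuity value at year 5: €4.04 / 0.098 = 41.22449
PV of perpetuity: 41.22449 / (1+0.098)^5 = 25.83114
Total PV = 9.37318 + 25.83114 = 35.20432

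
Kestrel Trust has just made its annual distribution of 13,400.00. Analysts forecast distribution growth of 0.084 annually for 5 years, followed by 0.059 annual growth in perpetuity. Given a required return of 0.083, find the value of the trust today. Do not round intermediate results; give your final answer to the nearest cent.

D_1 = 14525.60000
D_2 = 15745.75040
D_3 = 17068.39343
D_4 = 18502.13848
D_5 = 20056.31811
Terminal value at year 5: TV = D_5×(1+g_2)/(r−g_2) = 21239.64088/0.024 = 884985.03680
P_0 = D_1/(1+r)^1 + D_2/(1+r)^2 + D_3/(1+r)^3 + D_4/(1+r)^4 + D_5/(1+r)^5 + TV/(1+r)^5
    = 13412.37304 + 13424.75750 + 13437.15340 + 13449.56074 + 13461.97954 + 594009.84732 = 661195.67154

661195.67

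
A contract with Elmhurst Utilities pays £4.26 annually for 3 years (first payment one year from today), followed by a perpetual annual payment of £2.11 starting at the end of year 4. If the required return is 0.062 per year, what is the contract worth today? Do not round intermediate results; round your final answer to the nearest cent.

£39.76

PV of 3-year annuity: £4.26 × [1 − (1+0.062)^−3] / 0.062 = 11.34503
Perpetuity value at year 3: £2.11 / 0.062 = 34.03226
PV of perpetuity: 34.03226 / (1+0.062)^3 = 28.41301
Total PV = 11.34503 + 28.41301 = 39.75803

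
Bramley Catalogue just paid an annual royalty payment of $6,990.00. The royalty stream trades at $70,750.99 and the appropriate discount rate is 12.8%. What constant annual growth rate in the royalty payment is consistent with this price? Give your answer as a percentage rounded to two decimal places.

2.66%

P = D₀(1+g)/(r−g) ⇒ P(r−g) = D₀(1+g) ⇒ g(P+D₀) = P·r − D₀
g = (P·r − D₀)/(P + D₀) = ($70,750.99×0.128 − $6,990.00) / ($70,750.99 + $6,990.00) = 0.026577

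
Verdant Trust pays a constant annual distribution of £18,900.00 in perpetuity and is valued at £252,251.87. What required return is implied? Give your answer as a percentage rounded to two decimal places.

7.49%

P = C/r ⇒ r = C/P = £18,900.00/£252,251.87 = 0.074925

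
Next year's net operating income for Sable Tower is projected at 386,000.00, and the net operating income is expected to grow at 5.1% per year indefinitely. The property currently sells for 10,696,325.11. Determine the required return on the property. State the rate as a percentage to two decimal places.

P = D₁/(r − g) ⇒ r = D₁/P + g = 386,000.0000/10,696,325.11 + 0.051 = 0.036087 + 0.051 = 0.087087

8.71%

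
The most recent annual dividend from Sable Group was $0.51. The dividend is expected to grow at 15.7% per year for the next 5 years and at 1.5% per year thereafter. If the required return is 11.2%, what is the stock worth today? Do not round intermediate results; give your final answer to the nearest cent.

D_1 = 0.59007
D_2 = 0.68271
D_3 = 0.78990
D_4 = 0.91391
D_5 = 1.05739
Terminal value at year 5: TV = D_5×(1+g_2)/(r−g_2) = 1.07326/0.097 = 11.06449
P_0 = D_1/(1+r)^1 + D_2/(1+r)^2 + D_3/(1+r)^3 + D_4/(1+r)^4 + D_5/(1+r)^5 + TV/(1+r)^5
    = 0.53064 + 0.55211 + 0.57445 + 0.59770 + 0.62189 + 6.50740 = 9.38419

$9.38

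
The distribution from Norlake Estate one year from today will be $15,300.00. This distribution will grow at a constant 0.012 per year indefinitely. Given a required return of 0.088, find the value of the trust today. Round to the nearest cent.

Growing perpetuity: P = D₁ / (r − g) = $15,300.0000 / (0.088 − 0.012) = $201,315.79

$201315.79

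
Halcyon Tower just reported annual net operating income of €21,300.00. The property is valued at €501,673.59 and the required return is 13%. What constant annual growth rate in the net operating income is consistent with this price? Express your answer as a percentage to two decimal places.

P = D₀(1+g)/(r−g) ⇒ P(r−g) = D₀(1+g) ⇒ g(P+D₀) = P·r − D₀
g = (P·r − D₀)/(P + D₀) = (€501,673.59×0.13 − €21,300.00) / (€501,673.59 + €21,300.00) = 0.083977

8.40%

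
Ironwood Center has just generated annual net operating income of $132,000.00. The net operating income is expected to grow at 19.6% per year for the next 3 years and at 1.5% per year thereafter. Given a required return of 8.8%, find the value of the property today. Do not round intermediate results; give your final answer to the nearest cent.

$2917894.75

D_1 = 157872.00000
D_2 = 188814.91200
D_3 = 225822.63475
Terminal value at year 3: TV = D_3×(1+g_2)/(r−g_2) = 229209.97427/0.073 = 3139862.66128
P_0 = D_1/(1+r)^1 + D_2/(1+r)^2 + D_3/(1+r)^3 + TV/(1+r)^3
    = 145102.94118 + 159506.54196 + 175339.91193 + 2437945.35079 = 2917894.74585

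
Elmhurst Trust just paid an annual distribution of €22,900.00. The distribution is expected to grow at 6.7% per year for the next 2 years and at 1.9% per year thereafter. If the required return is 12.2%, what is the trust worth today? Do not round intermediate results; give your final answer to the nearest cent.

€247374.93

D_1 = 24434.30000
D_2 = 26071.39810
Terminal value at year 2: TV = D_2×(1+g_2)/(r−g_2) = 26566.75466/0.103 = 257929.65693
P_0 = D_1/(1+r)^1 + D_2/(1+r)^2 + TV/(1+r)^2
    = 21777.45098 + 20709.92887 + 204887.54876 = 247374.92861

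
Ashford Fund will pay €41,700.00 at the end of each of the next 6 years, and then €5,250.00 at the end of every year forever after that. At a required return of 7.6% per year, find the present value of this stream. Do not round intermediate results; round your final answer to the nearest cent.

PV of 6-year annuity: €41,700.00 × [1 − (1+0.076)^−6] / 0.076 = 195135.84427
Perpetuity value at year 6: €5,250.00 / 0.076 = 69078.94737
PV of perpetuity: 69078.94737 / (1+0.076)^6 = 44511.48496
Total PV = 195135.84427 + 44511.48496 = 239647.32923

€239647.33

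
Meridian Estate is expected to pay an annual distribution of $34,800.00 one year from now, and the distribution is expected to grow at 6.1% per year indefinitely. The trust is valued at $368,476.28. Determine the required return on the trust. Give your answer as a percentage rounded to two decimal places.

15.54%

P = D₁/(r − g) ⇒ r = D₁/P + g = $34,800.0000/$368,476.28 + 0.061 = 0.094443 + 0.061 = 0.155443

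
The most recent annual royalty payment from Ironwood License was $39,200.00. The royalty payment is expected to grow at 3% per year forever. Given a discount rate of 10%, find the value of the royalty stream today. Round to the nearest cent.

$576800.00

D₁ = D₀ × (1 + g) = $39,200.00 × 1.03 = $40,376.0000
Growing perpetuity: P = D₁ / (r − g) = $40,376.0000 / (0.1 − 0.03) = $576,800.00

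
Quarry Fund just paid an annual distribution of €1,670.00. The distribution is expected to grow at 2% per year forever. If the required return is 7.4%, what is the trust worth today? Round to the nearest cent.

€31544.44

D₁ = D₀ × (1 + g) = €1,670.00 × 1.02 = €1,703.4000
Growing perpetuity: P = D₁ / (r − g) = €1,703.4000 / (0.074 − 0.02) = €31,544.44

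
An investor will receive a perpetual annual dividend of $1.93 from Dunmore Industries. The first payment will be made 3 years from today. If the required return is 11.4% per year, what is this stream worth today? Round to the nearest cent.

Value at end of year 2: C / r = $1.93 / 0.114 = $16.9298
Discount to today: PV = $16.9298 / (1 + 0.114)^2 = $16.9298 / 1.240996 = $13.64

$13.64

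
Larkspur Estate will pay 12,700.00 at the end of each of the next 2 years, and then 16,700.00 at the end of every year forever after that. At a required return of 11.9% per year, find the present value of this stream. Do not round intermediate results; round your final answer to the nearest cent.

133567.04

PV of 2-year annuity: 12,700.00 × [1 − (1+0.119)^−2] / 0.119 = 21491.88483
Perpetuity value at year 2: 16,700.00 / 0.119 = 140336.13445
PV of perpetuity: 140336.13445 / (1+0.119)^2 = 112075.15204
Total PV = 21491.88483 + 112075.15204 = 133567.03687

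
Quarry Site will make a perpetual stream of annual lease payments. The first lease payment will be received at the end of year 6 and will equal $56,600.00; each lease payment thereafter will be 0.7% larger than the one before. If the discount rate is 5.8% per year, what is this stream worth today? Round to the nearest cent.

$837178.21

Value at end of year 5: C₁ / (r − g) = $56,600.00 / (0.058 − 0.007) = $1,109,803.9216
Discount to today: PV = $1,109,803.9216 / (1 + 0.058)^5 = $1,109,803.9216 / 1.325648 = $837,178.21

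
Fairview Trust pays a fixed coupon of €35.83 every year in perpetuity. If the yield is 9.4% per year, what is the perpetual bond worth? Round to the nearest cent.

€381.17

Level perpetuity: PV = C / r = €35.83 / 0.094 = €381.17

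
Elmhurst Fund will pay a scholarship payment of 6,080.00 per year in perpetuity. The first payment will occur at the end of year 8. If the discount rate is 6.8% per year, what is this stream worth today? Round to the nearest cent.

Value at end of year 7: C / r = 6,080.00 / 0.068 = 89,411.7647
Discount to today: PV = 89,411.7647 / (1 + 0.068)^7 = 89,411.7647 / 1.584889 = 56,415.17

56415.17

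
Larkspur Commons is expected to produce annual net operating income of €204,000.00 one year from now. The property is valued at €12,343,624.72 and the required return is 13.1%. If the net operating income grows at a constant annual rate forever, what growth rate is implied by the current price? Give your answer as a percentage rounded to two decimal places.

P = D₁/(r−g) ⇒ g = r − D₁/P = 0.131 − €204,000.00/€12,343,624.72 = 0.114473

11.45%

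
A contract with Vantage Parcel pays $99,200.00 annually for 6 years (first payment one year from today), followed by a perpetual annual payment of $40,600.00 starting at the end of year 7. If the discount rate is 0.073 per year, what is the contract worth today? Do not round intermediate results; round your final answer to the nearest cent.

$832915.40

PV of 6-year annuity: $99,200.00 × [1 − (1+0.073)^−6] / 0.073 = 468493.18407
Perpetuity value at year 6: $40,600.00 / 0.073 = 556164.38356
PV of perpetuity: 556164.38356 / (1+0.073)^6 = 364422.21347
Total PV = 468493.18407 + 364422.21347 = 832915.39754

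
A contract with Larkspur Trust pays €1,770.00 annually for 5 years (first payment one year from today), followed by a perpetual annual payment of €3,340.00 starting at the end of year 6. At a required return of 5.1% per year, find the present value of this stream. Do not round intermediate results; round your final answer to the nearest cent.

PV of 5-year annuity: €1,770.00 × [1 − (1+0.051)^−5] / 0.051 = 7642.03657
Perpetuity value at year 5: €3,340.00 / 0.051 = 65490.19608
PV of perpetuity: 65490.19608 / (1+0.051)^5 = 51069.62990
Total PV = 7642.03657 + 51069.62990 = 58711.66647

€58711.67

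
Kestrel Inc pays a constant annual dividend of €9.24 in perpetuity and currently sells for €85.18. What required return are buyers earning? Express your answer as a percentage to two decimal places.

P = C/r ⇒ r = C/P = €9.24/€85.18 = 0.108476

10.85%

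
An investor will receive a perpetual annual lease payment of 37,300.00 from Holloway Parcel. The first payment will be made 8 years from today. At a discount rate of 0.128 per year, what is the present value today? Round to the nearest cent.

Value at end of year 7: C / r = 37,300.00 / 0.128 = 291,406.2500
Discount to today: PV = 291,406.2500 / (1 + 0.128)^7 = 291,406.2500 / 2.323612 = 125,410.87

125410.87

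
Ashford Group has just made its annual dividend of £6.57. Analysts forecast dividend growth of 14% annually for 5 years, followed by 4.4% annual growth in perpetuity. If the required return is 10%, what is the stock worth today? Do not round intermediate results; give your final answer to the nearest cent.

D_1 = 7.48980
D_2 = 8.53837
D_3 = 9.73374
D_4 = 11.09647
D_5 = 12.64997
Terminal value at year 5: TV = D_5×(1+g_2)/(r−g_2) = 13.20657/0.056 = 235.83165
P_0 = D_1/(1+r)^1 + D_2/(1+r)^2 + D_3/(1+r)^3 + D_4/(1+r)^4 + D_5/(1+r)^5 + TV/(1+r)^5
    = 6.80891 + 7.05651 + 7.31311 + 7.57904 + 7.85464 + 146.43290 = 183.04510

£183.05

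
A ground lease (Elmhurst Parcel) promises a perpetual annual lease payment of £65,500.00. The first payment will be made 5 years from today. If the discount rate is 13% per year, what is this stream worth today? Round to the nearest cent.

£309018.28

Value at end of year 4: C / r = £65,500.00 / 0.13 = £503,846.1538
Discount to today: PV = £503,846.1538 / (1 + 0.13)^4 = £503,846.1538 / 1.630474 = £309,018.28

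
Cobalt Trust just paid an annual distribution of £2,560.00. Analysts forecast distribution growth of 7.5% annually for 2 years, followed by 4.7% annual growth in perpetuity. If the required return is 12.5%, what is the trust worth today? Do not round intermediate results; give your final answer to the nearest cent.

£36160.18

D_1 = 2752.00000
D_2 = 2958.40000
Terminal value at year 2: TV = D_2×(1+g_2)/(r−g_2) = 3097.44480/0.078 = 39710.83077
P_0 = D_1/(1+r)^1 + D_2/(1+r)^2 + TV/(1+r)^2
    = 2446.22222 + 2337.50123 + 31376.45888 = 36160.18234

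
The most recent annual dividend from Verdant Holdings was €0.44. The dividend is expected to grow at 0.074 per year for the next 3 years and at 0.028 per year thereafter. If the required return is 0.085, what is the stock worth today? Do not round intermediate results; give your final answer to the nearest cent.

D_1 = 0.47256
D_2 = 0.50753
D_3 = 0.54509
Terminal value at year 3: TV = D_3×(1+g_2)/(r−g_2) = 0.56035/0.057 = 9.83068
P_0 = D_1/(1+r)^1 + D_2/(1+r)^2 + D_3/(1+r)^3 + TV/(1+r)^3
    = 0.43554 + 0.43112 + 0.42675 + 7.69652 = 8.98994

€8.99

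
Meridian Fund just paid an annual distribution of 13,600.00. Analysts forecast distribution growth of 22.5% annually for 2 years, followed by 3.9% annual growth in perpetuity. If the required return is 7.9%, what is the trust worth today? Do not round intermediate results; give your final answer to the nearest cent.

488297.03

D_1 = 16660.00000
D_2 = 20408.50000
Terminal value at year 2: TV = D_2×(1+g_2)/(r−g_2) = 21204.43150/0.04 = 530110.78750
P_0 = D_1/(1+r)^1 + D_2/(1+r)^2 + TV/(1+r)^2
    = 15440.22243 + 17529.44622 + 455327.36564 = 488297.03429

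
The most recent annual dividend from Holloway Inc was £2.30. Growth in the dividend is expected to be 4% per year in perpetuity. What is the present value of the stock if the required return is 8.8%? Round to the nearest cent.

D₁ = D₀ × (1 + g) = £2.30 × 1.04 = £2.3920
Growing perpetuity: P = D₁ / (r − g) = £2.3920 / (0.088 − 0.04) = £49.83

£49.83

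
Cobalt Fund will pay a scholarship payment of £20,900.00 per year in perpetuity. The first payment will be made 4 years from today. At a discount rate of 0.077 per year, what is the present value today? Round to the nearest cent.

£217274.35

Value at end of year 3: C / r = £20,900.00 / 0.077 = £271,428.5714
Discount to today: PV = £271,428.5714 / (1 + 0.077)^3 = £271,428.5714 / 1.249244 = £217,274.35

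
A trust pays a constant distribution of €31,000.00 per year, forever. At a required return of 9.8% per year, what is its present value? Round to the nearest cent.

€316326.53

Level perpetuity: PV = C / r = €31,000.00 / 0.098 = €316,326.53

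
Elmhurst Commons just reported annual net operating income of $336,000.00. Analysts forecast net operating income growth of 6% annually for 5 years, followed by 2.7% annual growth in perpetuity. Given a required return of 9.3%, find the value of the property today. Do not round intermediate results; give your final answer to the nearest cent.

D_1 = 356160.00000
D_2 = 377529.60000
D_3 = 400181.37600
D_4 = 424192.25856
D_5 = 449643.79407
Terminal value at year 5: TV = D_5×(1+g_2)/(r−g_2) = 461784.17651/0.066 = 6996729.94718
P_0 = D_1/(1+r)^1 + D_2/(1+r)^2 + D_3/(1+r)^3 + D_4/(1+r)^4 + D_5/(1+r)^5 + TV/(1+r)^5
    = 325855.44373 + 316017.17325 + 306475.94112 + 297222.77912 + 288248.98982 + 4485328.97794 = 6019149.30497

$6019149.30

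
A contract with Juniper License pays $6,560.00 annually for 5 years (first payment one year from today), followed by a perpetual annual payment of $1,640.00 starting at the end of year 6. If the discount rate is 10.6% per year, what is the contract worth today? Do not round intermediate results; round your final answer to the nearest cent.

$33839.97

PV of 5-year annuity: $6,560.00 × [1 − (1+0.106)^−5] / 0.106 = 24491.03457
Perpetuity value at year 5: $1,640.00 / 0.106 = 15471.69811
PV of perpetuity: 15471.69811 / (1+0.106)^5 = 9348.93947
Total PV = 24491.03457 + 9348.93947 = 33839.97404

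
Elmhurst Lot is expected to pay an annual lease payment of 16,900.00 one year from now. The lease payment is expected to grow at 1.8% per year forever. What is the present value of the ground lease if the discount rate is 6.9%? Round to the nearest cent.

Growing perpetuity: P = D₁ / (r − g) = 16,900.0000 / (0.069 − 0.018) = 331,372.55

331372.55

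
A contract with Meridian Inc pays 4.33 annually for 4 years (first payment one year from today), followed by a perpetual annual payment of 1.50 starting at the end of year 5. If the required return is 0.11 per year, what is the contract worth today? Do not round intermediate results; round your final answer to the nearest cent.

PV of 4-year annuity: 4.33 × [1 − (1+0.11)^−4] / 0.11 = 13.43359
Perpetuity value at year 4: 1.50 / 0.11 = 13.63636
PV of perpetuity: 13.63636 / (1+0.11)^4 = 8.98270
Total PV = 13.43359 + 8.98270 = 22.41628

22.42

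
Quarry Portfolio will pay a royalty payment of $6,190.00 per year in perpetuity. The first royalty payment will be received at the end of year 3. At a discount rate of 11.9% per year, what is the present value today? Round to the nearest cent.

Value at end of year 2: C / r = $6,190.00 / 0.119 = $52,016.8067
Discount to today: PV = $52,016.8067 / (1 + 0.119)^2 = $52,016.8067 / 1.252161 = $41,541.63

$41541.63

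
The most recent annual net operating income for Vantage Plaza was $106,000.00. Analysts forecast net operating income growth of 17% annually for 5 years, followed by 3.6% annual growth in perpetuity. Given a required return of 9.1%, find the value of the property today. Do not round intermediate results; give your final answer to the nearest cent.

D_1 = 124020.00000
D_2 = 145103.40000
D_3 = 169770.97800
D_4 = 198632.04426
D_5 = 232399.49178
Terminal value at year 5: TV = D_5×(1+g_2)/(r−g_2) = 240765.87349/0.055 = 4377561.33615
P_0 = D_1/(1+r)^1 + D_2/(1+r)^2 + D_3/(1+r)^3 + D_4/(1+r)^4 + D_5/(1+r)^5 + TV/(1+r)^5
    = 113675.52704 + 121906.84385 + 130734.19551 + 140200.74129 + 150352.76563 + 2832099.36722 = 3488969.44053

$3488969.44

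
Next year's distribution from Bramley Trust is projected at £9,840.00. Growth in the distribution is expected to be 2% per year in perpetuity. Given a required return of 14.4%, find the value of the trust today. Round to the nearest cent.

Growing perpetuity: P = D₁ / (r − g) = £9,840.0000 / (0.144 − 0.02) = £79,354.84

£79354.84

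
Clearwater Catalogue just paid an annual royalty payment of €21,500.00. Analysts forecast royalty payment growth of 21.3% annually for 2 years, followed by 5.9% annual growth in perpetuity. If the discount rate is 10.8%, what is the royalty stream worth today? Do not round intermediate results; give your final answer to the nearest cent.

D_1 = 26079.50000
D_2 = 31634.43350
Terminal value at year 2: TV = D_2×(1+g_2)/(r−g_2) = 33500.86508/0.049 = 683691.12401
P_0 = D_1/(1+r)^1 + D_2/(1+r)^2 + TV/(1+r)^2
    = 23537.45487 + 25767.98986 + 556904.10732 = 606209.55205

€606209.55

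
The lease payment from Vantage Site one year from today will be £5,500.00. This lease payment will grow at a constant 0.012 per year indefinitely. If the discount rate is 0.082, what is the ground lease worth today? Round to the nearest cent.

Growing perpetuity: P = D₁ / (r − g) = £5,500.0000 / (0.082 − 0.012) = £78,571.43

£78571.43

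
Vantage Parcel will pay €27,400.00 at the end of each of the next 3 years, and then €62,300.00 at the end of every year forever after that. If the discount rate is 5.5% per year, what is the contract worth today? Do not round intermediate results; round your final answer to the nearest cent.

€1038569.40

PV of 3-year annuity: €27,400.00 × [1 − (1+0.055)^−3] / 0.055 = 73923.37457
Perpetuity value at year 3: €62,300.00 / 0.055 = 1132727.27273
PV of perpetuity: 1132727.27273 / (1+0.055)^3 = 964646.02325
Total PV = 73923.37457 + 964646.02325 = 1038569.39782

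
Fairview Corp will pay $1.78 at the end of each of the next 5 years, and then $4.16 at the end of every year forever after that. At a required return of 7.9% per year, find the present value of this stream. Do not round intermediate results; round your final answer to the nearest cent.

$43.13

PV of 5-year annuity: $1.78 × [1 − (1+0.079)^−5] / 0.079 = 7.12579
Perpetuity value at year 5: $4.16 / 0.079 = 52.65823
PV of perpetuity: 52.65823 / (1+0.079)^5 = 36.00469
Total PV = 7.12579 + 36.00469 = 43.13048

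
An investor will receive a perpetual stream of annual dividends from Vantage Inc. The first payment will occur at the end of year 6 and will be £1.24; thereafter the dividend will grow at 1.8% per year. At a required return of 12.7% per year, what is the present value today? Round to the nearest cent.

£6.26

Value at end of year 5: C₁ / (r − g) = £1.24 / (0.127 − 0.018) = £11.3761
Discount to today: PV = £11.3761 / (1 + 0.127)^5 = £11.3761 / 1.818108 = £6.26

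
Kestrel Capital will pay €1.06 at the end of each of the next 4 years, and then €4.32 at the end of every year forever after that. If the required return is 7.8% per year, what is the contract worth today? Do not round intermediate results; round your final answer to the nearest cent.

PV of 4-year annuity: €1.06 × [1 − (1+0.078)^−4] / 0.078 = 3.52654
Perpetuity value at year 4: €4.32 / 0.078 = 55.38462
PV of perpetuity: 55.38462 / (1+0.078)^4 = 41.01230
Total PV = 3.52654 + 41.01230 = 44.53884

€44.54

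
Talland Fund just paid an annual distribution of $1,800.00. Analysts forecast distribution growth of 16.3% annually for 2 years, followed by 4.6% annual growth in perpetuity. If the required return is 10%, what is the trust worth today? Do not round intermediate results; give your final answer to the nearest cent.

$42890.03

D_1 = 2093.40000
D_2 = 2434.62420
Terminal value at year 2: TV = D_2×(1+g_2)/(r−g_2) = 2546.61691/0.054 = 47159.57247
P_0 = D_1/(1+r)^1 + D_2/(1+r)^2 + TV/(1+r)^2
    = 1903.09091 + 2012.08612 + 38974.85328 = 42890.03030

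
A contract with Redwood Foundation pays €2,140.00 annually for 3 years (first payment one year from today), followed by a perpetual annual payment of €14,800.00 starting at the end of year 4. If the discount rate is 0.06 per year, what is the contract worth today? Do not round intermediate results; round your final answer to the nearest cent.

PV of 3-year annuity: €2,140.00 × [1 − (1+0.06)^−3] / 0.06 = 5720.24557
Perpetuity value at year 3: €14,800.00 / 0.06 = 246666.66667
PV of perpetuity: 246666.66667 / (1+0.06)^3 = 207106.08981
Total PV = 5720.24557 + 207106.08981 = 212826.33539

€212826.34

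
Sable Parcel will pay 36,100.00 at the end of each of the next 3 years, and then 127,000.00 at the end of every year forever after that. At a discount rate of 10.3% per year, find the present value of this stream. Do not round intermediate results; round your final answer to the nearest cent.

1008143.46

PV of 3-year annuity: 36,100.00 × [1 − (1+0.103)^−3] / 0.103 = 89303.31859
Perpetuity value at year 3: 127,000.00 / 0.103 = 1233009.70874
PV of perpetuity: 1233009.70874 / (1+0.103)^3 = 918840.13919
Total PV = 89303.31859 + 918840.13919 = 1008143.45778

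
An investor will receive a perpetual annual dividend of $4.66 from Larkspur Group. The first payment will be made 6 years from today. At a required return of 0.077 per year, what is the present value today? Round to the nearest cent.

$41.77

Value at end of year 5: C / r = $4.66 / 0.077 = $60.5195
Discount to today: PV = $60.5195 / (1 + 0.077)^5 = $60.5195 / 1.449034 = $41.77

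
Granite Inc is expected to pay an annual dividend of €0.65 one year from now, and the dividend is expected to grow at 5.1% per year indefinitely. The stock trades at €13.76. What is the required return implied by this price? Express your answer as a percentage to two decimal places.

9.82%

P = D₁/(r − g) ⇒ r = D₁/P + g = €0.6500/€13.76 + 0.051 = 0.047238 + 0.051 = 0.098238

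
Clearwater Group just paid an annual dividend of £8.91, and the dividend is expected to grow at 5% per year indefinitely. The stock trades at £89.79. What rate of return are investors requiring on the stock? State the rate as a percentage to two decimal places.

15.42%

D₁ = £8.91 × 1.05 = £9.3555
P = D₁/(r − g) ⇒ r = D₁/P + g = £9.3555/£89.79 + 0.05 = 0.104193 + 0.05 = 0.154193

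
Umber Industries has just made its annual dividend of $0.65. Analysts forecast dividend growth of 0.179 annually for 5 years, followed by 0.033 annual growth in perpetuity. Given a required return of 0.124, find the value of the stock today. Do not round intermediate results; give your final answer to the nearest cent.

D_1 = 0.76635
D_2 = 0.90353
D_3 = 1.06526
D_4 = 1.25594
D_5 = 1.48075
Terminal value at year 5: TV = D_5×(1+g_2)/(r−g_2) = 1.52962/0.091 = 16.80898
P_0 = D_1/(1+r)^1 + D_2/(1+r)^2 + D_3/(1+r)^3 + D_4/(1+r)^4 + D_5/(1+r)^5 + TV/(1+r)^5
    = 0.68181 + 0.71517 + 0.75016 + 0.78687 + 0.82537 + 9.36936 = 13.12874

$13.13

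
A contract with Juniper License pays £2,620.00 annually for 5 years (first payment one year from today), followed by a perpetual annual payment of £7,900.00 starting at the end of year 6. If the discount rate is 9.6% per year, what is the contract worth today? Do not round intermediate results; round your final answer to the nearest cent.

PV of 5-year annuity: £2,620.00 × [1 − (1+0.096)^−5] / 0.096 = 10034.19029
Perpetuity value at year 5: £7,900.00 / 0.096 = 82291.66667
PV of perpetuity: 82291.66667 / (1+0.096)^5 = 52035.90205
Total PV = 10034.19029 + 52035.90205 = 62070.09234

£62070.09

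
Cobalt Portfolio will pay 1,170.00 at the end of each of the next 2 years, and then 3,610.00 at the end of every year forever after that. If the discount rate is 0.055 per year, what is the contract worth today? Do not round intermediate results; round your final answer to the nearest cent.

PV of 2-year annuity: 1,170.00 × [1 − (1+0.055)^−2] / 0.055 = 2160.19407
Perpetuity value at year 2: 3,610.00 / 0.055 = 65636.36364
PV of perpetuity: 65636.36364 / (1+0.055)^2 = 58971.14947
Total PV = 2160.19407 + 58971.14947 = 61131.34353

61131.34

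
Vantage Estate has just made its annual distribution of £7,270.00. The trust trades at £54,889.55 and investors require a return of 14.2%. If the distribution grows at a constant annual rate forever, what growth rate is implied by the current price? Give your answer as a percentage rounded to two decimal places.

0.84%

P = D₀(1+g)/(r−g) ⇒ P(r−g) = D₀(1+g) ⇒ g(P+D₀) = P·r − D₀
g = (P·r − D₀)/(P + D₀) = (£54,889.55×0.142 − £7,270.00) / (£54,889.55 + £7,270.00) = 0.008435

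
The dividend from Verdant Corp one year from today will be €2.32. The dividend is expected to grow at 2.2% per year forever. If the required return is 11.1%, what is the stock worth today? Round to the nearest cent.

€26.07

Growing perpetuity: P = D₁ / (r − g) = €2.3200 / (0.111 − 0.022) = €26.07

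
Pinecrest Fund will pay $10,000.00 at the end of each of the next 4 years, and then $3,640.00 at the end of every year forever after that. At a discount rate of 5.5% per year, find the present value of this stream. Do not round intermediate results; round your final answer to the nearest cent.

PV of 4-year annuity: $10,000.00 × [1 − (1+0.055)^−4] / 0.055 = 35051.50122
Perpetuity value at year 4: $3,640.00 / 0.055 = 66181.81818
PV of perpetuity: 66181.81818 / (1+0.055)^4 = 53423.07174
Total PV = 35051.50122 + 53423.07174 = 88474.57296

$88474.57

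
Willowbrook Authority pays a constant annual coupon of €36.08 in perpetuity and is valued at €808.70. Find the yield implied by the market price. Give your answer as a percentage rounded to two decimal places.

4.46%

P = C/r ⇒ r = C/P = €36.08/€808.70 = 0.044615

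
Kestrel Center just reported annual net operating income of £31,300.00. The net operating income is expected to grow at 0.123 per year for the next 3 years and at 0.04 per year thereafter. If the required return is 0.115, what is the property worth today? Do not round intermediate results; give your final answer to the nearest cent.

D_1 = 35149.90000
D_2 = 39473.33770
D_3 = 44328.55824
Terminal value at year 3: TV = D_3×(1+g_2)/(r−g_2) = 46101.70057/0.075 = 614689.34089
P_0 = D_1/(1+r)^1 + D_2/(1+r)^2 + D_3/(1+r)^3 + TV/(1+r)^3
    = 31524.57399 + 31750.75928 + 31978.56741 + 443436.13480 = 538690.03548

£538690.04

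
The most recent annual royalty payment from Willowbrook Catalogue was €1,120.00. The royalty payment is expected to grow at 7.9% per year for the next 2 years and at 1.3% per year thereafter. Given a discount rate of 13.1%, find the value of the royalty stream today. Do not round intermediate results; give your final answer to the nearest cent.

€10838.99

D_1 = 1208.48000
D_2 = 1303.94992
Terminal value at year 2: TV = D_2×(1+g_2)/(r−g_2) = 1320.90127/0.118 = 11194.07855
P_0 = D_1/(1+r)^1 + D_2/(1+r)^2 + TV/(1+r)^2
    = 1068.50575 + 1019.37905 + 8751.10995 = 10838.99474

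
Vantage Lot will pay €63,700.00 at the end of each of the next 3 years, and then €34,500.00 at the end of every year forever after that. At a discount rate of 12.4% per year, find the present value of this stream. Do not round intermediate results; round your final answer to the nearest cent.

PV of 3-year annuity: €63,700.00 × [1 − (1+0.124)^−3] / 0.124 = 151951.11975
Perpetuity value at year 3: €34,500.00 / 0.124 = 278225.80645
PV of perpetuity: 278225.80645 / (1+0.124)^3 = 195928.88916
Total PV = 151951.11975 + 195928.88916 = 347880.00891

€347880.01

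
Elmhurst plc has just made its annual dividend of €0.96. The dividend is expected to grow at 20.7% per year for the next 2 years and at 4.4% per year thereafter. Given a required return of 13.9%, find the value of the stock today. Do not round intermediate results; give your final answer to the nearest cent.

D_1 = 1.15872
D_2 = 1.39858
Terminal value at year 2: TV = D_2×(1+g_2)/(r−g_2) = 1.46011/0.095 = 15.36960
P_0 = D_1/(1+r)^1 + D_2/(1+r)^2 + TV/(1+r)^2
    = 1.01731 + 1.07805 + 11.84719 = 13.94255

€13.94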